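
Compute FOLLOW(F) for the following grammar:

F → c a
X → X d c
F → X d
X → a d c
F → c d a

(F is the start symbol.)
{ $ }

To compute FOLLOW(F), find every occurrence of F on a right-hand side N → α F β: add FIRST(β) \ {ε}, and if β is empty or nullable also add FOLLOW(N). Iterate to a fixed point.

F is the start symbol, so $ ∈ FOLLOW(F).
F does not occur on any right-hand side.

Taking the union: FOLLOW(F) = { $ }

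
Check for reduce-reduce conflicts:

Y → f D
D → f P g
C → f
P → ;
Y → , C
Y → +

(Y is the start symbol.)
Augment with Y' → Y and build the canonical LR(0) collection (I0 = CLOSURE({[Y' → . Y]}), then GOTO on every symbol after a dot until no new states appear). It has 12 states:
  I0: { [Y → . +], [Y → . , C], [Y → . f D], [Y' → . Y] }  — shift
  I1: { [Y → + .] }  — reduce
  I2: { [C → . f], [Y → , . C] }  — shift
  I3: { [Y' → Y .] }  — accept
  I4: { [D → . f P g], [Y → f . D] }  — shift
  I5: { [Y → f D .] }  — reduce
  I6: { [D → f . P g], [P → . ;] }  — shift
  I7: { [P → ; .] }  — reduce
  I8: { [D → f P . g] }  — shift
  I9: { [D → f P g .] }  — reduce
  I10: { [Y → , C .] }  — reduce
  I11: { [C → f .] }  — reduce

No state contains more than one complete item.

Answer: No reduce-reduce conflicts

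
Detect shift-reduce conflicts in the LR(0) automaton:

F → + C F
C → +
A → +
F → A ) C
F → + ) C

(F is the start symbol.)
Augment with F' → F and build the canonical LR(0) collection (I0 = CLOSURE({[F' → . F]}), then GOTO on every symbol after a dot until no new states appear). It has 11 states:
  I0: { [A → . +], [F → . + ) C], [F → . + C F], [F → . A ) C], [F' → . F] }  — shift
  I1: { [A → + .], [C → . +], [F → + . ) C], [F → + . C F] }  — shift, reduce
  I2: { [F → A . ) C] }  — shift
  I3: { [F' → F .] }  — accept
  I4: { [C → . +], [F → A ) . C] }  — shift
  I5: { [C → + .] }  — reduce
  I6: { [F → A ) C .] }  — reduce
  I7: { [C → . +], [F → + ) . C] }  — shift
  I8: { [A → . +], [F → + C . F], [F → . + ) C], [F → . + C F], [F → . A ) C] }  — shift
  I9: { [F → + C F .] }  — reduce
  I10: { [F → + ) C .] }  — reduce

I1 contains reduce item [A → + .] and shift items [C → . +], [F → + . ) C] — shift-reduce conflict.

Answer: Yes — I1: [A → + .] vs [C → . +]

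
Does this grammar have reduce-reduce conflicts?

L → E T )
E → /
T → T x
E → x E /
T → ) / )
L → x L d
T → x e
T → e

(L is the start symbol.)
A reduce-reduce conflict occurs when an LR(0) state has two complete items [A → α .] and [B → β .] — both call for a reduction, and with no lookahead the parser cannot choose between them.

Augment with L' → L and build the canonical LR(0) collection (I0 = CLOSURE({[L' → . L]}), then GOTO on every symbol after a dot until no new states appear). It has 18 states:
  I0: { [E → . /], [E → . x E /], [L → . E T )], [L → . x L d], [L' → . L] }  — shift
  I1: { [E → / .] }  — reduce
  I2: { [L → E . T )], [T → . ) / )], [T → . T x], [T → . e], [T → . x e] }  — shift
  I3: { [L' → L .] }  — accept
  I4: { [E → . /], [E → . x E /], [E → x . E /], [L → . E T )], [L → . x L d], [L → x . L d] }  — shift
  I5: { [E → x E . /], [L → E . T )], [T → . ) / )], [T → . T x], [T → . e], [T → . x e] }  — shift
  I6: { [L → x L . d] }  — shift
  I7: { [L → x L d .] }  — reduce
  I8: { [T → ) . / )] }  — shift
  I9: { [E → x E / .] }  — reduce
  I10: { [L → E T . )], [T → T . x] }  — shift
  I11: { [T → e .] }  — reduce
  I12: { [T → x . e] }  — shift
  I13: { [T → x e .] }  — reduce
  I14: { [L → E T ) .] }  — reduce
  I15: { [T → T x .] }  — reduce
  I16: { [T → ) / . )] }  — shift
  I17: { [T → ) / ) .] }  — reduce

No state contains more than one complete item.

Answer: No reduce-reduce conflicts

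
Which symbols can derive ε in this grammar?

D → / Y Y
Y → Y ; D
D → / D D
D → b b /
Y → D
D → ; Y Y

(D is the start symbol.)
A non-terminal is nullable if it can derive ε (the empty string): either it has an ε-production, or it has a production whose right-hand side consists entirely of nullable non-terminals.

There are no ε-productions, so no non-terminal can derive ε.
No non-terminals are nullable.

Answer: None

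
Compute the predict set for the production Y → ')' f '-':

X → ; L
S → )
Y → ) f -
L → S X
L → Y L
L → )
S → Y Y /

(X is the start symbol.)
{ ')' }

PREDICT(Y → ')' f '-') = (FIRST(RHS) \ {ε}) ∪ (FOLLOW(Y) if ε ∈ FIRST(RHS), i.e. RHS ⇒* ε)
FIRST(')' f '-') = { ')' }
ε ∉ FIRST(')' f '-'), so FOLLOW(Y) is not added.
PREDICT(Y → ')' f '-') = { ')' }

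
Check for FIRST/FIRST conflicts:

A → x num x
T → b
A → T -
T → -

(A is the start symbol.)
No FIRST/FIRST conflicts.

A FIRST/FIRST conflict occurs when two productions N → α and N → β for the same non-terminal have FIRST(α) ∩ FIRST(β) ≠ ∅ (with ε ∈ FIRST of a nullable right-hand side, so two nullable alternatives also conflict).

FIRST sets of the non-terminals at (or reachable through a nullable prefix from) the front of some alternative:
  FIRST(T) = { '-', 'b' }

Productions for A:
  A → x num x: FIRST = { 'x' }
  A → T -: FIRST = { '-', 'b' }
Productions for T:
  T → b: FIRST = { 'b' }
  T → -: FIRST = { '-' }

All alternatives of each non-terminal have pairwise disjoint FIRST sets.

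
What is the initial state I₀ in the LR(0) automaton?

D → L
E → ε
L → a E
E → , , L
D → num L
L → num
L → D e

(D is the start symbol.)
{ [D → . L], [D → . num L], [D' → . D], [L → . D e], [L → . a E], [L → . num] }

First, augment the grammar with D' → D
I₀ = CLOSURE({ [D' → . D] }):
  [D' → . D] has the dot before D: add [D → . L], [D → . num L]
  [D → . L] has the dot before L: add [L → . a E], [L → . num], [L → . D e]
No further items can be added.

I₀ = { [D → . L], [D → . num L], [D' → . D], [L → . D e], [L → . a E], [L → . num] }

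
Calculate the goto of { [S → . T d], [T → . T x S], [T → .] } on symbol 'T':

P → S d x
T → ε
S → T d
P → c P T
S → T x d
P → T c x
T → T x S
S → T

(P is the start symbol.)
GOTO(I, 'T') = CLOSURE({ [A → αX.β] : [A → α.Xβ] ∈ I, X = 'T' })

Items with dot before 'T', with the dot advanced:
  [S → . T d] → [S → T . d]
  [T → . T x S] → [T → T . x S]
Closure adds nothing (no advanced item has the dot before a non-terminal).

GOTO = { [S → T . d], [T → T . x S] }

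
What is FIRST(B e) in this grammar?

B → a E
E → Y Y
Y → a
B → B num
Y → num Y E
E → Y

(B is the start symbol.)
FIRST sets of the non-terminals involved (from the grammar, by fixed-point iteration):
  FIRST(B) = { 'a' }

To compute FIRST(B e), process the symbols left to right:
Symbol B is a non-terminal. Add FIRST(B) \ {ε} = { 'a' }
B is not nullable (ε ∉ FIRST(B)), so stop here.
FIRST(B e) = { 'a' }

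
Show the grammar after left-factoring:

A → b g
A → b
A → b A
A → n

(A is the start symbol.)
Left-factoring transforms A → αβ₁ | αβ₂ into A → αA' and A' → β₁ | β₂
(α is the longest common prefix among the alternatives). Repeat until
no nonterminal has two alternatives with a common prefix.

Round 1: A has alternatives sharing prefix 'b'. Introduce A': A → b A'
  Add: A' → g
  Add: A' → ε
  Add: A' → A

No remaining common prefixes — done.

Resulting grammar:
A → b A'
A' → g
A' → ε
A' → A
A → n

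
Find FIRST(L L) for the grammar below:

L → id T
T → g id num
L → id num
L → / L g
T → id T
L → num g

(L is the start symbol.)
{ '/', 'id', 'num' }

FIRST sets of the non-terminals involved (from the grammar, by fixed-point iteration):
  FIRST(L) = { '/', 'id', 'num' }

To compute FIRST(L L), process the symbols left to right:
Symbol L is a non-terminal. Add FIRST(L) \ {ε} = { '/', 'id', 'num' }
L is not nullable (ε ∉ FIRST(L)), so stop here.
FIRST(L L) = { '/', 'id', 'num' }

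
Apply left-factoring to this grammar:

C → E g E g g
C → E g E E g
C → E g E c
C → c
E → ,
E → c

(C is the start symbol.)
Left-factoring transforms A → αβ₁ | αβ₂ into A → αA' and A' → β₁ | β₂
(α is the longest common prefix among the alternatives). Repeat until
no nonterminal has two alternatives with a common prefix.

Round 1: C has alternatives sharing prefix 'E g E'. Introduce C': C → E g E C'
  Add: C' → g g
  Add: C' → E g
  Add: C' → c

No remaining common prefixes — done.

Resulting grammar:
C → E g E C'
C' → g g
C' → E g
C' → c
C → c
E → ,
E → c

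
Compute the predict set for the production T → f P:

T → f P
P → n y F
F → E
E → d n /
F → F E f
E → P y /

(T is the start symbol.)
PREDICT(T → f P) = (FIRST(RHS) \ {ε}) ∪ (FOLLOW(T) if ε ∈ FIRST(RHS), i.e. RHS ⇒* ε)
FIRST(f P) = { 'f' }
ε ∉ FIRST(f P), so FOLLOW(T) is not added.
PREDICT(T → f P) = { 'f' }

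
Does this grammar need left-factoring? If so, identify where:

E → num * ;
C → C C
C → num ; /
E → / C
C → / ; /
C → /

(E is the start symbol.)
Left-factoring is needed when two productions for the same non-terminal
share a common prefix on the right-hand side.

Productions for E:
  E → num * ;
  E → / C
Productions for C:
  C → C C
  C → num ; /
  C → / ; /
  C → /

Found common prefix '/' in productions for C

Answer: Yes, C has productions with common prefix '/'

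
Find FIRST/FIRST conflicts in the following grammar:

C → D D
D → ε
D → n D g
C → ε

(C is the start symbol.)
Yes. C → D D / C → ε on { ε }

A FIRST/FIRST conflict occurs when two productions N → α and N → β for the same non-terminal have FIRST(α) ∩ FIRST(β) ≠ ∅ (with ε ∈ FIRST of a nullable right-hand side, so two nullable alternatives also conflict).

FIRST sets of the non-terminals at (or reachable through a nullable prefix from) the front of some alternative:
  FIRST(D) = { 'n', ε }

Productions for C:
  C → D D: FIRST = { 'n', ε }
  C → ε: FIRST = { ε }
Productions for D:
  D → ε: FIRST = { ε }
  D → n D g: FIRST = { 'n' }

Conflict for C: C → D D and C → ε
  Overlap: { ε }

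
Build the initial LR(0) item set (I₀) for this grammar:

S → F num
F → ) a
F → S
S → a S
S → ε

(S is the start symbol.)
{ [F → . ) a], [F → . S], [S → . F num], [S → . a S], [S → .], [S' → . S] }

First, augment the grammar with S' → S
I₀ = CLOSURE({ [S' → . S] }):
  [S' → . S] has the dot before S: add [S → . F num], [S → . a S], [S → .]
  [S → . F num] has the dot before F: add [F → . ) a], [F → . S]
No further items can be added.

I₀ = { [F → . ) a], [F → . S], [S → . F num], [S → . a S], [S → .], [S' → . S] }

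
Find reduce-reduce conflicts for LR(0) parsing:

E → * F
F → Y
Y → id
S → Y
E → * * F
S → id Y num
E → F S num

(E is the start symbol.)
No reduce-reduce conflicts

A reduce-reduce conflict occurs when an LR(0) state has two complete items [A → α .] and [B → β .] — both call for a reduction, and with no lookahead the parser cannot choose between them.

Augment with E' → E and build the canonical LR(0) collection (I0 = CLOSURE({[E' → . E]}), then GOTO on every symbol after a dot until no new states appear). It has 15 states:
  I0: { [E → . * * F], [E → . * F], [E → . F S num], [E' → . E], [F → . Y], [Y → . id] }  — shift
  I1: { [E → * . * F], [E → * . F], [F → . Y], [Y → . id] }  — shift
  I2: { [E' → E .] }  — accept
  I3: { [E → F . S num], [S → . Y], [S → . id Y num], [Y → . id] }  — shift
  I4: { [F → Y .] }  — reduce
  I5: { [Y → id .] }  — reduce
  I6: { [E → F S . num] }  — shift
  I7: { [S → Y .] }  — reduce
  I8: { [S → id . Y num], [Y → . id], [Y → id .] }  — shift, reduce
  I9: { [S → id Y . num] }  — shift
  I10: { [S → id Y num .] }  — reduce
  I11: { [E → F S num .] }  — reduce
  I12: { [E → * * . F], [F → . Y], [Y → . id] }  — shift
  I13: { [E → * F .] }  — reduce
  I14: { [E → * * F .] }  — reduce

No state contains more than one complete item.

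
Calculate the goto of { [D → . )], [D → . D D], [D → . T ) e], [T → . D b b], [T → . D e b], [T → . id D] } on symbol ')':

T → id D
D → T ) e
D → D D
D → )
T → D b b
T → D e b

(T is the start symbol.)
GOTO(I, ')') = CLOSURE({ [A → αX.β] : [A → α.Xβ] ∈ I, X = ')' })

Items with dot before ')', with the dot advanced:
  [D → . )] → [D → ) .]
Closure adds nothing (no advanced item has the dot before a non-terminal).

GOTO = { [D → ) .] }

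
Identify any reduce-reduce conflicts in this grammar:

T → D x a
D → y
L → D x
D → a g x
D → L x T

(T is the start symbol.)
Augment with T' → T and build the canonical LR(0) collection (I0 = CLOSURE({[T' → . T]}), then GOTO on every symbol after a dot until no new states appear). It has 12 states:
  I0: { [D → . L x T], [D → . a g x], [D → . y], [L → . D x], [T → . D x a], [T' → . T] }  — shift
  I1: { [L → D . x], [T → D . x a] }  — shift
  I2: { [D → L . x T] }  — shift
  I3: { [T' → T .] }  — accept
  I4: { [D → a . g x] }  — shift
  I5: { [D → y .] }  — reduce
  I6: { [D → a g . x] }  — shift
  I7: { [D → a g x .] }  — reduce
  I8: { [D → . L x T], [D → . a g x], [D → . y], [D → L x . T], [L → . D x], [T → . D x a] }  — shift
  I9: { [D → L x T .] }  — reduce
  I10: { [L → D x .], [T → D x . a] }  — shift, reduce
  I11: { [T → D x a .] }  — reduce

No state contains more than one complete item.

Answer: No reduce-reduce conflicts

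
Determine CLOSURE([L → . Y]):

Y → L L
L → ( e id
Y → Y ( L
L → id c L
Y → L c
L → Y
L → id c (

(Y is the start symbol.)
{ [L → . ( e id], [L → . Y], [L → . id c (], [L → . id c L], [Y → . L L], [Y → . L c], [Y → . Y ( L] }

Start with: [L → . Y]
  [L → . Y] has the dot before Y: add [Y → . L L], [Y → . Y ( L], [Y → . L c]
  [Y → . L L] has the dot before L: add [L → . ( e id], [L → . id c L], [L → . id c (]
No further items can be added.

CLOSURE = { [L → . ( e id], [L → . Y], [L → . id c (], [L → . id c L], [Y → . L L], [Y → . L c], [Y → . Y ( L] }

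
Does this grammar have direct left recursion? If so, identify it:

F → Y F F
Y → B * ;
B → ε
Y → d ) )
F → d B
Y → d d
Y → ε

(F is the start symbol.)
No direct left recursion

F → Y F F: starts with Y
Y → B * ;: starts with B
B → ε: starts with ε
Y → d ) ): starts with d
F → d B: starts with d
Y → d d: starts with d
Y → ε: starts with ε

No direct left recursion found.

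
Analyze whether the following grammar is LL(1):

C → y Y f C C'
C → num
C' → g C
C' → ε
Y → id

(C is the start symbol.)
No. Predict set conflict for C': { 'g' }

A grammar is LL(1) if for each non-terminal N with multiple productions, the predict sets of those productions are pairwise disjoint, where PREDICT(N → α) = (FIRST(α) \ {ε}) ∪ (FOLLOW(N) if α ⇒* ε).

Relevant sets:
  FOLLOW(C') = { $, 'g' }

For C:
  PREDICT(C → y Y f C C') = { 'y' }
  PREDICT(C → num) = { 'num' }
For C':
  PREDICT(C' → g C) = { 'g' }
  PREDICT(C' → ε) = { $, 'g' }
Y has a single production, so nothing to check there.

Conflict found: Predict set conflict for C': { 'g' }
The grammar is NOT LL(1).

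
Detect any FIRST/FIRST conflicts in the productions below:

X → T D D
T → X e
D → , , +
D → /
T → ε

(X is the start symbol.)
FIRST sets of the non-terminals at (or reachable through a nullable prefix from) the front of some alternative:
  FIRST(X) = { ',', '/' }

Productions for T:
  T → X e: FIRST = { ',', '/' }
  T → ε: FIRST = { ε }
Productions for D:
  D → , , +: FIRST = { ',' }
  D → /: FIRST = { '/' }
X has only one production, so no FIRST/FIRST conflict is possible there.

All alternatives of each non-terminal have pairwise disjoint FIRST sets.

Answer: No FIRST/FIRST conflicts.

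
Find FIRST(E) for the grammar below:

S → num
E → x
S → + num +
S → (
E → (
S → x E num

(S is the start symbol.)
{ '(', 'x' }

To compute FIRST(E), examine every production with E on the left-hand side, reading each right-hand side left to right until a non-nullable symbol is reached.

From E → x:
  - x is a terminal: add 'x' and stop
From E → (:
  - '(' is a terminal: add '(' and stop

Collecting: FIRST(E) = { '(', 'x' }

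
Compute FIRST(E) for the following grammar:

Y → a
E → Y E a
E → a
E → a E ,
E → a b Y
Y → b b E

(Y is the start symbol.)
FIRST sets of the other non-terminals involved (by the same procedure, iterated to a fixed point):
  FIRST(Y) = { 'a', 'b' }

From E → Y E a:
  - Y is a non-terminal: add FIRST(Y) \ {ε} = { 'a', 'b' }
    Y is not nullable, so stop
From E → a:
  - a is a terminal: add 'a' and stop
From E → a E ,:
  - a is a terminal: add 'a' and stop
From E → a b Y:
  - a is a terminal: add 'a' and stop

Collecting: FIRST(E) = { 'a', 'b' }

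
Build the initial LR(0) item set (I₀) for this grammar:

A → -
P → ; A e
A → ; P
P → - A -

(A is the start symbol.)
{ [A → . -], [A → . ; P], [A' → . A] }

First, augment the grammar with A' → A
I₀ = CLOSURE({ [A' → . A] }):
  [A' → . A] has the dot before A: add [A → . -], [A → . ; P]
No further items can be added.

I₀ = { [A → . -], [A → . ; P], [A' → . A] }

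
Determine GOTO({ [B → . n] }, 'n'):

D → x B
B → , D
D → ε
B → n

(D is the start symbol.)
{ [B → n .] }

GOTO(I, 'n') = CLOSURE({ [A → αX.β] : [A → α.Xβ] ∈ I, X = 'n' })

Items with dot before 'n', with the dot advanced:
  [B → . n] → [B → n .]
Closure adds nothing (no advanced item has the dot before a non-terminal).

GOTO = { [B → n .] }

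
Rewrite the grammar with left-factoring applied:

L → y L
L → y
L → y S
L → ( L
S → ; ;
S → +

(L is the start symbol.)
Left-factoring transforms A → αβ₁ | αβ₂ into A → αA' and A' → β₁ | β₂
(α is the longest common prefix among the alternatives). Repeat until
no nonterminal has two alternatives with a common prefix.

Round 1: L has alternatives sharing prefix 'y'. Introduce L': L → y L'
  Add: L' → L
  Add: L' → ε
  Add: L' → S

No remaining common prefixes — done.

Resulting grammar:
L → y L'
L' → L
L' → ε
L' → S
L → ( L
S → ; ;
S → +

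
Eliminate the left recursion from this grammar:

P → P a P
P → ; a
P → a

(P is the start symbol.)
P is directly left-recursive. The standard transformation for
  A → A α₁ | ... | A α_m | β₁ | ... | β_n
is
  A  → β₁ A' | ... | β_n A'
  A' → α₁ A' | ... | α_m A' | ε

P → ; a becomes P → ; a P'
P → a becomes P → a P'
P → P a P becomes P' → a P P'
Add P' → ε

Resulting grammar:
P → ; a P'
P → a P'
P' → a P P'
P' → ε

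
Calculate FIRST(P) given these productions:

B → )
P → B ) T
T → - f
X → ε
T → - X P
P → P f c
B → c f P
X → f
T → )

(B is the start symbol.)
{ ')', 'c' }

To compute FIRST(P), examine every production with P on the left-hand side, reading each right-hand side left to right until a non-nullable symbol is reached.

FIRST sets of the other non-terminals involved (by the same procedure, iterated to a fixed point):
  FIRST(B) = { ')', 'c' }

From P → B ) T:
  - B is a non-terminal: add FIRST(B) \ {ε} = { ')', 'c' }
    B is not nullable, so stop
From P → P f c:
  - P is the symbol being defined: contributes nothing new
    P is not nullable, so stop

Collecting: FIRST(P) = { ')', 'c' }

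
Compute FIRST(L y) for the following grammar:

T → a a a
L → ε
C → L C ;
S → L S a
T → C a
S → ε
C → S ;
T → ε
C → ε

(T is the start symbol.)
{ 'y' }

FIRST sets of the non-terminals involved (from the grammar, by fixed-point iteration):
  FIRST(L) = { ε }

To compute FIRST(L y), process the symbols left to right:
Symbol L is a non-terminal. Add FIRST(L) \ {ε} = { }
L is nullable (ε ∈ FIRST(L)), continue to the next symbol.
Symbol y is a terminal. Add 'y' and stop.
FIRST(L y) = { 'y' }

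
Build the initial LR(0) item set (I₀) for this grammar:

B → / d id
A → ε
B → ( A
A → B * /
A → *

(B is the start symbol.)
First, augment the grammar with B' → B
I₀ = CLOSURE({ [B' → . B] }):
  [B' → . B] has the dot before B: add [B → . / d id], [B → . ( A]
No further items can be added.

I₀ = { [B → . ( A], [B → . / d id], [B' → . B] }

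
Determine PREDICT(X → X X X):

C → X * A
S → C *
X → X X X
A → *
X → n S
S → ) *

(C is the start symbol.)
{ 'n' }

PREDICT(X → X X X) = (FIRST(RHS) \ {ε}) ∪ (FOLLOW(X) if ε ∈ FIRST(RHS), i.e. RHS ⇒* ε)
FIRST(X) = { 'n' }
FIRST(X X X) = { 'n' }
ε ∉ FIRST(X X X), so FOLLOW(X) is not added.
PREDICT(X → X X X) = { 'n' }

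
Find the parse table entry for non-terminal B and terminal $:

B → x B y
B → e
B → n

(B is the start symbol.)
Empty (error entry)

To find M[B, $], we find productions for B where $ is in the predict set (PREDICT(N → α) = (FIRST(α) \ {ε}) ∪ (FOLLOW(N) if α ⇒* ε)).

B → x B y: PREDICT = { 'x' }
B → e: PREDICT = { 'e' }
B → n: PREDICT = { 'n' }

M[B, $] is empty (no production applies)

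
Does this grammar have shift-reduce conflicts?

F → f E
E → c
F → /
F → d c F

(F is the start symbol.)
No shift-reduce conflicts

A shift-reduce conflict occurs when an LR(0) state has both:
  - a complete (reduce) item [A → α .] (dot at the end), and
  - a shift item [B → β . c γ] (dot before a terminal).

Augment with F' → F and build the canonical LR(0) collection (I0 = CLOSURE({[F' → . F]}), then GOTO on every symbol after a dot until no new states appear). It has 9 states:
  I0: { [F → . /], [F → . d c F], [F → . f E], [F' → . F] }  — shift
  I1: { [F → / .] }  — reduce
  I2: { [F' → F .] }  — accept
  I3: { [F → d . c F] }  — shift
  I4: { [E → . c], [F → f . E] }  — shift
  I5: { [F → f E .] }  — reduce
  I6: { [E → c .] }  — reduce
  I7: { [F → . /], [F → . d c F], [F → . f E], [F → d c . F] }  — shift
  I8: { [F → d c F .] }  — reduce

No state contains both a complete item and a shift item.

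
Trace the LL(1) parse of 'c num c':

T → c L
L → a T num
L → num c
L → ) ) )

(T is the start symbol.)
Stack is shown with the top on the left.

Stack    Input      Action
--------------------------
T $      c num c $  output T → c L
c L $    c num c $  match 'c'
L $      num c $    output L → num c
num c $  num c $    match 'num'
c $      c $        match 'c'
$        $          accept

The string is accepted.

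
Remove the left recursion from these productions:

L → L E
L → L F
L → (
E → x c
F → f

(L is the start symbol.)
L is directly left-recursive. The standard transformation for
  A → A α₁ | ... | A α_m | β₁ | ... | β_n
is
  A  → β₁ A' | ... | β_n A'
  A' → α₁ A' | ... | α_m A' | ε

L → ( becomes L → ( L'
L → L E becomes L' → E L'
L → L F becomes L' → F L'
Add L' → ε

Productions for other non-terminals are unchanged:
  E → x c
  F → f

Resulting grammar:
L → ( L'
L' → E L'
L' → F L'
L' → ε
E → x c
F → f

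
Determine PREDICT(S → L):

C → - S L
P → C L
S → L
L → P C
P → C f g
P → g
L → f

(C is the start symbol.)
PREDICT(S → L) = (FIRST(RHS) \ {ε}) ∪ (FOLLOW(S) if ε ∈ FIRST(RHS), i.e. RHS ⇒* ε)
FIRST(L) = { '-', 'f', 'g' }
FIRST(L) = { '-', 'f', 'g' }
ε ∉ FIRST(L), so FOLLOW(S) is not added.
PREDICT(S → L) = { '-', 'f', 'g' }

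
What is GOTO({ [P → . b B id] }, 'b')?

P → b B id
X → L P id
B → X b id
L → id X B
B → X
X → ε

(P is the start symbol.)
GOTO(I, 'b') = CLOSURE({ [A → αX.β] : [A → α.Xβ] ∈ I, X = 'b' })

Items with dot before 'b', with the dot advanced:
  [P → . b B id] → [P → b . B id]
Closure of the advanced items:
  [P → b . B id] has the dot before B: add [B → . X b id], [B → . X]
  [B → . X b id] has the dot before X: add [X → . L P id], [X → .]
  [X → . L P id] has the dot before L: add [L → . id X B]

GOTO = { [B → . X b id], [B → . X], [L → . id X B], [P → b . B id], [X → . L P id], [X → .] }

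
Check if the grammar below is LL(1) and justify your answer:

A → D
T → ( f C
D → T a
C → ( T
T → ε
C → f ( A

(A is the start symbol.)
A grammar is LL(1) if for each non-terminal N with multiple productions, the predict sets of those productions are pairwise disjoint, where PREDICT(N → α) = (FIRST(α) \ {ε}) ∪ (FOLLOW(N) if α ⇒* ε).

Relevant sets:
  FOLLOW(T) = { 'a' }

For T:
  PREDICT(T → '(' f C) = { '(' }
  PREDICT(T → ε) = { 'a' }
For C:
  PREDICT(C → '(' T) = { '(' }
  PREDICT(C → f '(' A) = { 'f' }
A, D have a single production, so nothing to check there.

All predict sets are disjoint. The grammar IS LL(1).

Answer: Yes, the grammar is LL(1).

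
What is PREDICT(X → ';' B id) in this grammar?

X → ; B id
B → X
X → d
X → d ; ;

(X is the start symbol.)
{ ';' }

PREDICT(X → ';' B id) = (FIRST(RHS) \ {ε}) ∪ (FOLLOW(X) if ε ∈ FIRST(RHS), i.e. RHS ⇒* ε)
FIRST(';' B id) = { ';' }
ε ∉ FIRST(';' B id), so FOLLOW(X) is not added.
PREDICT(X → ';' B id) = { ';' }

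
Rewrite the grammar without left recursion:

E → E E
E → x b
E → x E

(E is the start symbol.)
E → x b E'
E → x E E'
E' → E E'
E' → ε

E is directly left-recursive. The standard transformation for
  A → A α₁ | ... | A α_m | β₁ | ... | β_n
is
  A  → β₁ A' | ... | β_n A'
  A' → α₁ A' | ... | α_m A' | ε

E → x b becomes E → x b E'
E → x E becomes E → x E E'
E → E E becomes E' → E E'
Add E' → ε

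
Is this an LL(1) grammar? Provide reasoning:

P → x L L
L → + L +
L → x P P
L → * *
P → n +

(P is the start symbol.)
Yes, the grammar is LL(1).

A grammar is LL(1) if for each non-terminal N with multiple productions, the predict sets of those productions are pairwise disjoint, where PREDICT(N → α) = (FIRST(α) \ {ε}) ∪ (FOLLOW(N) if α ⇒* ε).

For P:
  PREDICT(P → x L L) = { 'x' }
  PREDICT(P → n '+') = { 'n' }
For L:
  PREDICT(L → '+' L '+') = { '+' }
  PREDICT(L → x P P) = { 'x' }
  PREDICT(L → '*' '*') = { '*' }

All predict sets are disjoint. The grammar IS LL(1).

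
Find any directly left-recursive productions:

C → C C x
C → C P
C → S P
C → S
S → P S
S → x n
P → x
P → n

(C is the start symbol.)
Direct left recursion occurs when N → N α for some non-terminal N (the right-hand side begins with the left-hand side itself).

C → C C x: LEFT RECURSIVE (starts with C)
C → C P: LEFT RECURSIVE (starts with C)
C → S P: starts with S
C → S: starts with S
S → P S: starts with P
S → x n: starts with x
P → x: starts with x
P → n: starts with n

The grammar has direct left recursion on: C.

Answer: Yes, C is left-recursive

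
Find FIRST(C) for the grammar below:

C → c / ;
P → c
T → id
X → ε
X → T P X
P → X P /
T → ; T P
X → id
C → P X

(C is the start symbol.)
To compute FIRST(C), examine every production with C on the left-hand side, reading each right-hand side left to right until a non-nullable symbol is reached.

FIRST sets of the other non-terminals involved (by the same procedure, iterated to a fixed point):
  FIRST(P) = { ';', 'c', 'id' }

From C → c / ;:
  - c is a terminal: add 'c' and stop
From C → P X:
  - P is a non-terminal: add FIRST(P) \ {ε} = { ';', 'c', 'id' }
    P is not nullable, so stop

Collecting: FIRST(C) = { ';', 'c', 'id' }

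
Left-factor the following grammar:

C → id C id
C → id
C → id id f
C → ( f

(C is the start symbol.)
Left-factoring transforms A → αβ₁ | αβ₂ into A → αA' and A' → β₁ | β₂
(α is the longest common prefix among the alternatives). Repeat until
no nonterminal has two alternatives with a common prefix.

Round 1: C has alternatives sharing prefix 'id'. Introduce C': C → id C'
  Add: C' → C id
  Add: C' → ε
  Add: C' → id f

No remaining common prefixes — done.

Resulting grammar:
C → id C'
C' → C id
C' → ε
C' → id f
C → ( f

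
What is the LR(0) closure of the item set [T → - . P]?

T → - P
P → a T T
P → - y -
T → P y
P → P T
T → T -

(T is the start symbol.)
{ [P → . - y -], [P → . P T], [P → . a T T], [T → - . P] }

To compute CLOSURE, for each item [A → α.Bβ] where B is a non-terminal, add [B → .γ] for all productions B → γ; repeat for the newly added items until nothing changes.

Start with: [T → - . P]
  [T → - . P] has the dot before P: add [P → . a T T], [P → . - y -], [P → . P T]
No further items can be added.

CLOSURE = { [P → . - y -], [P → . P T], [P → . a T T], [T → - . P] }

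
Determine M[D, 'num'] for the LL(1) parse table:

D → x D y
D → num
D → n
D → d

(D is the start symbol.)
To find M[D, 'num'], we find productions for D where 'num' is in the predict set (PREDICT(N → α) = (FIRST(α) \ {ε}) ∪ (FOLLOW(N) if α ⇒* ε)).

D → x D y: PREDICT = { 'x' }
D → num: PREDICT = { 'num' }
  'num' is in predict set, so this production goes in M[D, 'num']
D → n: PREDICT = { 'n' }
D → d: PREDICT = { 'd' }

M[D, 'num'] = D → num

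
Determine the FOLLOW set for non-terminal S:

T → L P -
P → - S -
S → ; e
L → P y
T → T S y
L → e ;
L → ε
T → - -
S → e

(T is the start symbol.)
{ '-', 'y' }

To compute FOLLOW(S), find every occurrence of S on a right-hand side N → α S β: add FIRST(β) \ {ε}, and if β is empty or nullable also add FOLLOW(N). Iterate to a fixed point.

In P → - S -: S is followed by '-', add FIRST('-') \ {ε} = { '-' }
In T → T S y: S is followed by y, add FIRST(y) \ {ε} = { 'y' }

Taking the union: FOLLOW(S) = { '-', 'y' }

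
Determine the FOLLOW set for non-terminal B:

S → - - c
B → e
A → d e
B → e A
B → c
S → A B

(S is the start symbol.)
{ $ }

To compute FOLLOW(B), find every occurrence of B on a right-hand side N → α B β: add FIRST(β) \ {ε}, and if β is empty or nullable also add FOLLOW(N). Iterate to a fixed point.

In S → A B: B is at the end, add FOLLOW(S)

The FOLLOW sets referred to above (computed the same way, to a fixed point):
  FOLLOW(S) = { $ }

Taking the union: FOLLOW(B) = { $ }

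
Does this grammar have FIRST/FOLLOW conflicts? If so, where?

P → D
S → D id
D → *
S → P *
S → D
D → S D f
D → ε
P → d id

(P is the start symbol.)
Nullable non-terminals: D, P, S.
FIRST sets used below: FIRST(S) = { '*', 'd', 'f', 'id', ε }, FIRST(D) = { '*', 'd', 'f', 'id', ε }, FIRST(P) = { '*', 'd', 'f', 'id', ε }

D: nullable alternative(s) D → ε; FOLLOW(D) = { $, '*', 'd', 'f', 'id' }
  D → *: FIRST \ {ε} = { '*' } — overlaps FOLLOW(D) on { '*' }: CONFLICT
  D → S D f: FIRST \ {ε} = { '*', 'd', 'f', 'id' } — overlaps FOLLOW(D) on { '*', 'd', 'f', 'id' }: CONFLICT
  D → ε: FIRST \ {ε} = { } — this is the only nullable alternative, skip

P: nullable alternative(s) P → D; FOLLOW(P) = { $, '*' }
  P → D: FIRST \ {ε} = { '*', 'd', 'f', 'id' } — this is the only nullable alternative, skip
  P → d id: FIRST \ {ε} = { 'd' } — disjoint from FOLLOW(P)

S: nullable alternative(s) S → D; FOLLOW(S) = { '*', 'd', 'f', 'id' }
  S → D id: FIRST \ {ε} = { '*', 'd', 'f', 'id' } — overlaps FOLLOW(S) on { '*', 'd', 'f', 'id' }: CONFLICT
  S → P *: FIRST \ {ε} = { '*', 'd', 'f', 'id' } — overlaps FOLLOW(S) on { '*', 'd', 'f', 'id' }: CONFLICT
  S → D: FIRST \ {ε} = { '*', 'd', 'f', 'id' } — this is the only nullable alternative, skip

So the grammar has 4 FIRST/FOLLOW conflicts (marked CONFLICT above).

Answer: Yes. S → D id with FOLLOW(S) on { '*', 'd', 'f', 'id' }; S → P '*' with FOLLOW(S) on { '*', 'd', 'f', 'id' }; D → '*' with FOLLOW(D) on { '*' }; D → S D f with FOLLOW(D) on { '*', 'd', 'f', 'id' }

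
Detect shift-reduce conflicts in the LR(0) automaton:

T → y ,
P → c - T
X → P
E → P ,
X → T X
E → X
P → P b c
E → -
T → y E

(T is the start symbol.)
Yes — I6: [X → P .] vs [E → P . ,]; I12: [X → P .] vs [P → P . b c]

Augment with T' → T and build the canonical LR(0) collection (I0 = CLOSURE({[T' → . T]}), then GOTO on every symbol after a dot until no new states appear). It has 17 states:
  I0: { [T → . y ,], [T → . y E], [T' → . T] }  — shift
  I1: { [T' → T .] }  — accept
  I2: { [E → . -], [E → . P ,], [E → . X], [P → . P b c], [P → . c - T], [T → . y ,], [T → . y E], [T → y . ,], [T → y . E], [X → . P], [X → . T X] }  — shift
  I3: { [T → y , .] }  — reduce
  I4: { [E → - .] }  — reduce
  I5: { [T → y E .] }  — reduce
  I6: { [E → P . ,], [P → P . b c], [X → P .] }  — shift, reduce
  I7: { [P → . P b c], [P → . c - T], [T → . y ,], [T → . y E], [X → . P], [X → . T X], [X → T . X] }  — shift
  I8: { [E → X .] }  — reduce
  I9: { [P → c . - T] }  — shift
  I10: { [P → c - . T], [T → . y ,], [T → . y E] }  — shift
  I11: { [P → c - T .] }  — reduce
  I12: { [P → P . b c], [X → P .] }  — shift, reduce
  I13: { [X → T X .] }  — reduce
  I14: { [P → P b . c] }  — shift
  I15: { [P → P b c .] }  — reduce
  I16: { [E → P , .] }  — reduce

I6 contains reduce item [X → P .] and shift items [E → P . ,], [P → P . b c] — shift-reduce conflict.
I12 contains reduce item [X → P .] and shift item [P → P . b c] — shift-reduce conflict.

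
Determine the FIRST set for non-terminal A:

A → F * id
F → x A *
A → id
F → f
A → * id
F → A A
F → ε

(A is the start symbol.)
{ '*', 'f', 'id', 'x' }

FIRST sets of the other non-terminals involved (by the same procedure, iterated to a fixed point):
  FIRST(F) = { '*', 'f', 'id', 'x', ε }

From A → F * id:
  - F is a non-terminal: add FIRST(F) \ {ε} = { '*', 'f', 'id', 'x' }
    F is nullable, so continue to the next symbol
  - '*' is a terminal: add '*' and stop
From A → id:
  - id is a terminal: add 'id' and stop
From A → * id:
  - '*' is a terminal: add '*' and stop

Collecting: FIRST(A) = { '*', 'f', 'id', 'x' }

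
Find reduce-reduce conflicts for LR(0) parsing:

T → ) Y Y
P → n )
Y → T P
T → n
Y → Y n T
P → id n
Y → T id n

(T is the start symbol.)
Yes — I14: [P → id n .] vs [Y → T id n .]

Augment with T' → T and build the canonical LR(0) collection (I0 = CLOSURE({[T' → . T]}), then GOTO on every symbol after a dot until no new states appear). It has 15 states:
  I0: { [T → . ) Y Y], [T → . n], [T' → . T] }  — shift
  I1: { [T → ) . Y Y], [T → . ) Y Y], [T → . n], [Y → . T P], [Y → . T id n], [Y → . Y n T] }  — shift
  I2: { [T' → T .] }  — accept
  I3: { [T → n .] }  — reduce
  I4: { [P → . id n], [P → . n )], [Y → T . P], [Y → T . id n] }  — shift
  I5: { [T → ) Y . Y], [T → . ) Y Y], [T → . n], [Y → . T P], [Y → . T id n], [Y → . Y n T], [Y → Y . n T] }  — shift
  I6: { [T → ) Y Y .], [Y → Y . n T] }  — shift, reduce
  I7: { [T → . ) Y Y], [T → . n], [T → n .], [Y → Y n . T] }  — shift, reduce
  I8: { [Y → Y n T .] }  — reduce
  I9: { [T → . ) Y Y], [T → . n], [Y → Y n . T] }  — shift
  I10: { [Y → T P .] }  — reduce
  I11: { [P → id . n], [Y → T id . n] }  — shift
  I12: { [P → n . )] }  — shift
  I13: { [P → n ) .] }  — reduce
  I14: { [P → id n .], [Y → T id n .] }  — 2 reduces

I14 contains complete items [P → id n .], [Y → T id n .] — reduce-reduce conflict.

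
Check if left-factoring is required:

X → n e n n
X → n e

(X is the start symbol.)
Left-factoring is needed when two productions for the same non-terminal
share a common prefix on the right-hand side.

Productions for X:
  X → n e n n
  X → n e

Found common prefix 'n e' in productions for X

Answer: Yes, X has productions with common prefix 'n e'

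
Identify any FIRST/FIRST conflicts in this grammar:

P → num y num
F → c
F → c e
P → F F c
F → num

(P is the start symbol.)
FIRST sets of the non-terminals at (or reachable through a nullable prefix from) the front of some alternative:
  FIRST(F) = { 'c', 'num' }

Productions for P:
  P → num y num: FIRST = { 'num' }
  P → F F c: FIRST = { 'c', 'num' }
Productions for F:
  F → c: FIRST = { 'c' }
  F → c e: FIRST = { 'c' }
  F → num: FIRST = { 'num' }

Conflict for P: P → num y num and P → F F c
  Overlap: { 'num' }
Conflict for F: F → c and F → c e
  Overlap: { 'c' }

Answer: Yes. P → num y num / P → F F c on { 'num' }; F → c / F → c e on { 'c' }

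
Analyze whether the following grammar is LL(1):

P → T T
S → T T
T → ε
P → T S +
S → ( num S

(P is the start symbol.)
Yes, the grammar is LL(1).

Relevant sets:
  FIRST(T) = { ε }
  FIRST(S) = { '(', ε }
  FOLLOW(P) = { $ }
  FOLLOW(S) = { '+' }

For P:
  PREDICT(P → T T) = { $ }
  PREDICT(P → T S '+') = { '(', '+' }
For S:
  PREDICT(S → T T) = { '+' }
  PREDICT(S → '(' num S) = { '(' }
T has a single production, so nothing to check there.

All predict sets are disjoint. The grammar IS LL(1).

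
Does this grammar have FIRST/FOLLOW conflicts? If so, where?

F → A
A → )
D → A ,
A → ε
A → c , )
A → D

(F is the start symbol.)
Nullable non-terminals: A, F.
FIRST sets used below: FIRST(D) = { ')', ',', 'c' }

A: nullable alternative(s) A → ε; FOLLOW(A) = { $, ',' }
  A → ): FIRST \ {ε} = { ')' } — disjoint from FOLLOW(A)
  A → ε: FIRST \ {ε} = { } — this is the only nullable alternative, skip
  A → c , ): FIRST \ {ε} = { 'c' } — disjoint from FOLLOW(A)
  A → D: FIRST \ {ε} = { ')', ',', 'c' } — overlaps FOLLOW(A) on { ',' }: CONFLICT
F has a nullable alternative but only one production, so nothing to check.

D has no nullable alternative, so no FIRST/FOLLOW check is needed there.

So the grammar has 1 FIRST/FOLLOW conflict (marked CONFLICT above).

Answer: Yes. A → D with FOLLOW(A) on { ',' }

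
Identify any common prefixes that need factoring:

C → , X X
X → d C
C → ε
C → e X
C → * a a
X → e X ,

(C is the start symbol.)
Left-factoring is needed when two productions for the same non-terminal
share a common prefix on the right-hand side.

Productions for C:
  C → , X X
  C → ε
  C → e X
  C → * a a
Productions for X:
  X → d C
  X → e X ,

No common prefixes found.

Answer: No, left-factoring is not needed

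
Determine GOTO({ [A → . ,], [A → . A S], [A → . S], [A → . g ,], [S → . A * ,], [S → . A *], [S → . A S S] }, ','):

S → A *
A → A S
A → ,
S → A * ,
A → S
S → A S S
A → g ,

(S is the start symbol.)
GOTO(I, ',') = CLOSURE({ [A → αX.β] : [A → α.Xβ] ∈ I, X = ',' })

Items with dot before ',', with the dot advanced:
  [A → . ,] → [A → , .]
Closure adds nothing (no advanced item has the dot before a non-terminal).

GOTO = { [A → , .] }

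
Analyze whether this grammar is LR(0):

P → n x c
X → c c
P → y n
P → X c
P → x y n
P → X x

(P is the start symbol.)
Yes, the grammar is LR(0)

A grammar is LR(0) if no state in the canonical LR(0) collection has:
  - both a shift item (dot before a terminal) and a complete item (shift-reduce conflict), or
  - two or more complete items (reduce-reduce conflict; the accept item [P' → P .] counts as a complete item here).

Augment with P' → P and build the canonical LR(0) collection (I0 = CLOSURE({[P' → . P]}), then GOTO on every symbol after a dot until no new states appear). It has 15 states:
  I0: { [P → . X c], [P → . X x], [P → . n x c], [P → . x y n], [P → . y n], [P' → . P], [X → . c c] }  — shift
  I1: { [P' → P .] }  — accept
  I2: { [P → X . c], [P → X . x] }  — shift
  I3: { [X → c . c] }  — shift
  I4: { [P → n . x c] }  — shift
  I5: { [P → x . y n] }  — shift
  I6: { [P → y . n] }  — shift
  I7: { [P → y n .] }  — reduce
  I8: { [P → x y . n] }  — shift
  I9: { [P → x y n .] }  — reduce
  I10: { [P → n x . c] }  — shift
  I11: { [P → n x c .] }  — reduce
  I12: { [X → c c .] }  — reduce
  I13: { [P → X c .] }  — reduce
  I14: { [P → X x .] }  — reduce

Every state is either a pure shift/goto state or contains exactly one complete item and nothing to shift — no conflicts. The grammar is LR(0).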